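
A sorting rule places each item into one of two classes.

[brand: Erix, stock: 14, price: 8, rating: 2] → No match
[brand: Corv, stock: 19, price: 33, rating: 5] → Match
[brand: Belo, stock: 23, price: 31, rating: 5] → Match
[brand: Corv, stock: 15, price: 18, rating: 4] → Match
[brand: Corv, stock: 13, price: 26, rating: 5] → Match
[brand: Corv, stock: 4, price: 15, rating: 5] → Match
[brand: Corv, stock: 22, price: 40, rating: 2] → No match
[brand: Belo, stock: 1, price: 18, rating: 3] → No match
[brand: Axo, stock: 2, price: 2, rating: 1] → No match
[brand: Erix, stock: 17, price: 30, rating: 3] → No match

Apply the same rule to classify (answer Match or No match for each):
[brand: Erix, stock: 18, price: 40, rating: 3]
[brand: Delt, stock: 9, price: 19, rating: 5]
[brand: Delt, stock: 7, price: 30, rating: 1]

No match, Match, No match

All 'Match' examples share one property — rating ≥ 4 — and every 'No match' example lacks it.
No match: [brand: Erix, stock: 18, price: 40, rating: 3], since rating = 3. Match: [brand: Delt, stock: 9, price: 19, rating: 5], since rating = 5. No match: [brand: Delt, stock: 7, price: 30, rating: 1], since rating = 1.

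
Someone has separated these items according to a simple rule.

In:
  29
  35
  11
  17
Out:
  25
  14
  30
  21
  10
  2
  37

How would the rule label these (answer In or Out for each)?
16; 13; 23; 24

Comparing the two groups points to one rule — ≡ 5 (mod 6).

Out, Out, In, Out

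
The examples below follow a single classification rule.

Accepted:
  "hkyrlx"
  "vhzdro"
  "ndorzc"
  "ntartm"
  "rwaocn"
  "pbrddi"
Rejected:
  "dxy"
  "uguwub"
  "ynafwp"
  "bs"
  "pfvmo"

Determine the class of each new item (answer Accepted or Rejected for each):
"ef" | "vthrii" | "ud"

The simplest hypothesis consistent with all the labels is: contains 'r'.
"ef" — no 'r', hence Rejected.
"vthrii" — has 'r', hence Accepted.
"ud" — no 'r', hence Rejected.

Rejected, Accepted, Rejected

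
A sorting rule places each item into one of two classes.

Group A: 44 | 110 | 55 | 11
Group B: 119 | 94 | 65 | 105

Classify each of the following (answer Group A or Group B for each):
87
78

Group B, Group B

'Group A' ⟺ multiple of 11.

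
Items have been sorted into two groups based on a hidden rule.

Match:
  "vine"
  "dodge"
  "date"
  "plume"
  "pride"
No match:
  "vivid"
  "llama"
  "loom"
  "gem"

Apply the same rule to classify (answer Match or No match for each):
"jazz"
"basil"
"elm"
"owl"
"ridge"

No match, No match, No match, No match, Match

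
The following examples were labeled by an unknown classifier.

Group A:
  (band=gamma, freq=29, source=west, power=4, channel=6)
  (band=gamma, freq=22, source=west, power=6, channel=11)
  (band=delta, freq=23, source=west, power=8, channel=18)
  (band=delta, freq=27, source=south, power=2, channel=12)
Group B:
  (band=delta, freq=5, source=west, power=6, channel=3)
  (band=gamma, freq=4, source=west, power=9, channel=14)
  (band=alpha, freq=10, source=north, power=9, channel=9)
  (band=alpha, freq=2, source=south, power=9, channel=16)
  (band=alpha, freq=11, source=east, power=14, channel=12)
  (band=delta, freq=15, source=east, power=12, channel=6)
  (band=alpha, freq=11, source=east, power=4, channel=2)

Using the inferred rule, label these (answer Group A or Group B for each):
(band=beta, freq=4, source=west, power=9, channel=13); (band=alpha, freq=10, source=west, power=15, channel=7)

The common property of the 'Group A' items is: freq ≥ 22. No 'Group B' item has it.
(band=beta, freq=4, source=west, power=9, channel=13) — freq = 4, hence Group B.
(band=alpha, freq=10, source=west, power=15, channel=7) — freq = 10, hence Group B.

Group B, Group B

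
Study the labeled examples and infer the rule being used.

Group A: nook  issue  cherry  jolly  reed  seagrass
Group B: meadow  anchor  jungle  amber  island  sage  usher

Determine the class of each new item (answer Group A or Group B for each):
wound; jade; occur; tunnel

Group B, Group B, Group A, Group A

The distinguishing property — has a double letter — holds for all the 'Group A' cases and none of the 'Group B' cases.
Group B: wound, since no doubled letter. Group B: jade, since no doubled letter. Group A: occur, since 'cc' doubled. Group A: tunnel, since 'nn' doubled.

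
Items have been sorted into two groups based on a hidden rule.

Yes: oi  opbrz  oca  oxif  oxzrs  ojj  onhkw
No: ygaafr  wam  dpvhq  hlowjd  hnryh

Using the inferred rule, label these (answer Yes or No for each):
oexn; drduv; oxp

Yes, No, Yes

The simplest hypothesis consistent with all the labels is: starts with 'o'.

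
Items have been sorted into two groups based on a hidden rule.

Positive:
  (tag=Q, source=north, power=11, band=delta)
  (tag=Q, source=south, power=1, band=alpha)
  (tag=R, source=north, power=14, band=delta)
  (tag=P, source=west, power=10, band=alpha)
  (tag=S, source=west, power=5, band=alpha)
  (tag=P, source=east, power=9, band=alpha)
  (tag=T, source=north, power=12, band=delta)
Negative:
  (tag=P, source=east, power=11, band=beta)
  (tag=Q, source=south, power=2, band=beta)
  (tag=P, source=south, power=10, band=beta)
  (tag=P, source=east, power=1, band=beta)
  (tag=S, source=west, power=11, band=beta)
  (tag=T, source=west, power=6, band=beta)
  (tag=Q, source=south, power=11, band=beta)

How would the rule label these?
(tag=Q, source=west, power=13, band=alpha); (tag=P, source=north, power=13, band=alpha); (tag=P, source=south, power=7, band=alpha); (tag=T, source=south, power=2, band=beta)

Looking at the examples, the only property every 'Positive' case has and every 'Negative' case lacks is: band is not beta.
(tag=Q, source=west, power=13, band=alpha) — band is alpha, hence Positive.
(tag=P, source=north, power=13, band=alpha) — band is alpha, hence Positive.
(tag=P, source=south, power=7, band=alpha) — band is alpha, hence Positive.
(tag=T, source=south, power=2, band=beta) — band is beta, hence Negative.

Positive, Positive, Positive, Negative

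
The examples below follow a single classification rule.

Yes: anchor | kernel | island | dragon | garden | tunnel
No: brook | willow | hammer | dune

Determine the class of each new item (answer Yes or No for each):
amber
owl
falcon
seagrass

No, No, Yes, No

All 'Yes' examples share one property — length 6 AND contains 'n' — and every 'No' example lacks it.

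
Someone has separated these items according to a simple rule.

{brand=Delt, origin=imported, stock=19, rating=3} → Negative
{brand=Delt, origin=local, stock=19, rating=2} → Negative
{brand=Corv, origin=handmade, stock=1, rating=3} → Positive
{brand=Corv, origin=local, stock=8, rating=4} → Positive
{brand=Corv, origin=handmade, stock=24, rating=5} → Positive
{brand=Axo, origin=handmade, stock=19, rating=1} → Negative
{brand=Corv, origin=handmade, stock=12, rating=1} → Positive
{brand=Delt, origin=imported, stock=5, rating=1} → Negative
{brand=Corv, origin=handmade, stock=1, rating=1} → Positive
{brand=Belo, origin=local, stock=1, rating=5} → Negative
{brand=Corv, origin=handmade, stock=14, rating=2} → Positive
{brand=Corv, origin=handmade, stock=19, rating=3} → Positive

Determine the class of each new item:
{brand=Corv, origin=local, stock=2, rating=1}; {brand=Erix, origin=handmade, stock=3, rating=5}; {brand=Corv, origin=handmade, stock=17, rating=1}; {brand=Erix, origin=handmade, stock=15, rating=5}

The common property of the 'Positive' items is: brand is Corv. No 'Negative' item has it.
{brand=Corv, origin=local, stock=2, rating=1}: brand is Corv, meets the rule → Positive.
{brand=Erix, origin=handmade, stock=3, rating=5}: brand is Erix, does not satisfy this → Negative.
{brand=Corv, origin=handmade, stock=17, rating=1}: brand is Corv, meets the rule → Positive.
{brand=Erix, origin=handmade, stock=15, rating=5}: brand is Erix, does not satisfy this → Negative.

Positive, Negative, Positive, Negative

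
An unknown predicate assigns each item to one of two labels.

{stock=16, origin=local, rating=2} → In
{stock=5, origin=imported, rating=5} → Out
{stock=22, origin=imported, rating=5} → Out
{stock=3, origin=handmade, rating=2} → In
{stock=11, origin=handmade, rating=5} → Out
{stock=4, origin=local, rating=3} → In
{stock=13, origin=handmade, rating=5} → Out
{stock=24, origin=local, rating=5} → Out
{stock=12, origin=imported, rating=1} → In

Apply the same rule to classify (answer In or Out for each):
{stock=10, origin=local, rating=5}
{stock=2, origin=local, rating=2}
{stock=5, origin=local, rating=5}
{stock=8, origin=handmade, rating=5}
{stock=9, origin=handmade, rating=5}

The classifier is using: rating ≤ 3.
{stock=10, origin=local, rating=5}: Out (rating = 5).
{stock=2, origin=local, rating=2}: In (rating = 2).
{stock=5, origin=local, rating=5}: Out (rating = 5).
{stock=8, origin=handmade, rating=5}: Out (rating = 5).
{stock=9, origin=handmade, rating=5}: Out (rating = 5).

Out, In, Out, Out, Out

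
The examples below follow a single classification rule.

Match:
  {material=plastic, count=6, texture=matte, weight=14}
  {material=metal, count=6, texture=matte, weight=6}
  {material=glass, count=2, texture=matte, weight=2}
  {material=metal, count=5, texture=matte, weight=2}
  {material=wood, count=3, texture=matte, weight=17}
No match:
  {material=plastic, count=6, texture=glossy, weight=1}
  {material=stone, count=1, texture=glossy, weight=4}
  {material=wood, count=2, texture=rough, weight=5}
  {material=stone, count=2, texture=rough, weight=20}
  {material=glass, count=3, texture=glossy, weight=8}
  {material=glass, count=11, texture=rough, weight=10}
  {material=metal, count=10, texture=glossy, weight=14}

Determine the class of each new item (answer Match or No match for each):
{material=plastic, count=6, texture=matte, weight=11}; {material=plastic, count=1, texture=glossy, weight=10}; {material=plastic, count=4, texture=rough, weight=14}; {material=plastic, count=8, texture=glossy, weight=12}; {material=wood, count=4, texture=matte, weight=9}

Match, No match, No match, No match, Match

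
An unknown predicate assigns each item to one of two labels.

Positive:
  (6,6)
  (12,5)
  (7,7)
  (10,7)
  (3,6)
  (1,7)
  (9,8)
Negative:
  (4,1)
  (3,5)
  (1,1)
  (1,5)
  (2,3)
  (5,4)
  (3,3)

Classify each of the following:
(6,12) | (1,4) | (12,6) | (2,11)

The rule appears to be: max ≥ 6.

Positive, Negative, Positive, Positive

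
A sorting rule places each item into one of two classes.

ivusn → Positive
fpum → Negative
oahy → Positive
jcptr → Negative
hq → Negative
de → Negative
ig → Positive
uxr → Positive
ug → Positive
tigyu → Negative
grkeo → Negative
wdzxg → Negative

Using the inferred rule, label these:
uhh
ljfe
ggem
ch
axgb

Positive, Negative, Negative, Negative, Positive

The common property of the 'Positive' items is: starts with a vowel. No 'Negative' item has it.
uhh: starts with 'u', satisfies this → Positive. ljfe: starts with 'l', doesn't match → Negative. ggem: starts with 'g', doesn't match → Negative. ch: starts with 'c', doesn't match → Negative. axgb: starts with 'a', satisfies this → Positive.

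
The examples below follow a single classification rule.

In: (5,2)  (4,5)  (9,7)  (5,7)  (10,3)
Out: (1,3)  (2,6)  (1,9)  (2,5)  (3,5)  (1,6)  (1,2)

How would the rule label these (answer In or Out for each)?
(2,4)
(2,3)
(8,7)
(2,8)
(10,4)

The simplest hypothesis consistent with all the labels is: first ≥ 4.
(2,4): first 2, fails the rule → Out.
(2,3): first 2, fails the rule → Out.
(8,7): first 8, checks out → In.
(2,8): first 2, fails the rule → Out.
(10,4): first 10, checks out → In.

Out, Out, In, Out, In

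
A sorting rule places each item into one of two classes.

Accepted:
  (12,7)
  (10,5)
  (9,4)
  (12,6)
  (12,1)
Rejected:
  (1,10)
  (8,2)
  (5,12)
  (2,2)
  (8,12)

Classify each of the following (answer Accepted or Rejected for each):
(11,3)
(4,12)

Accepted, Rejected

A rule that fits every label: first ≥ 9 — true of each 'Accepted' example, false of each 'Rejected' one.
(11,3): first 11 — matches, so Accepted.
(4,12): first 4 — does not satisfy this, so Rejected.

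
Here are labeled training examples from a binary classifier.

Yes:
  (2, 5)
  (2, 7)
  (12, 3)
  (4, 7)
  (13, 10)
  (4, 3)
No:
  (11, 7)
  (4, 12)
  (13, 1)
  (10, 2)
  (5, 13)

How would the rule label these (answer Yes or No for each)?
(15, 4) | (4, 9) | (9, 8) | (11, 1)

Yes, Yes, Yes, No

A rule that fits every label: sum is odd — true of each 'Yes' example, false of each 'No' one.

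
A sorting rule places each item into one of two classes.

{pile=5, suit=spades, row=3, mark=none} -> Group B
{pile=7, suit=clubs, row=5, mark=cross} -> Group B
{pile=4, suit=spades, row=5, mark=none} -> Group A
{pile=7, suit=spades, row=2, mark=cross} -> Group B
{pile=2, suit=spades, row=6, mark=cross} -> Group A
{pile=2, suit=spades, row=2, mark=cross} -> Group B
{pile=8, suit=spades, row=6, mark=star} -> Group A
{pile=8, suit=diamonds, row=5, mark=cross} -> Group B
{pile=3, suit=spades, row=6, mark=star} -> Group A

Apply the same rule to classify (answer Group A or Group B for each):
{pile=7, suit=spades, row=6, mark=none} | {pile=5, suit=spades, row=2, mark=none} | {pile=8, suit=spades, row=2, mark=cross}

Group A, Group B, Group B

The classifier is using: suit is spades AND row ≥ 5.
{pile=7, suit=spades, row=6, mark=none} — suit is spades, row = 6, hence Group A. {pile=5, suit=spades, row=2, mark=none} — suit is spades, row = 2, hence Group B. {pile=8, suit=spades, row=2, mark=cross} — suit is spades, row = 2, hence Group B.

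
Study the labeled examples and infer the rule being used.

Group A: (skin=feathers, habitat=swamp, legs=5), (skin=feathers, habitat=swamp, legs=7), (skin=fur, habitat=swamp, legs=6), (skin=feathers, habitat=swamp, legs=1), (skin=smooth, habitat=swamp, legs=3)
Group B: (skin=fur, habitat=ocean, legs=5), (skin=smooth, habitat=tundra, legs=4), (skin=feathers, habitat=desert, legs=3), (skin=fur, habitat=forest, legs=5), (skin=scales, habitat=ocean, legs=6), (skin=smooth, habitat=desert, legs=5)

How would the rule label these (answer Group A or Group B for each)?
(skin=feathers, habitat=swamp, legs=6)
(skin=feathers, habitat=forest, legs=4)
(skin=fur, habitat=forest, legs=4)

Group A, Group B, Group B

'Group A' ⟺ habitat is swamp.
(skin=feathers, habitat=swamp, legs=6): habitat is swamp — matches, so Group A. (skin=feathers, habitat=forest, legs=4): habitat is forest — does not pass, so Group B. (skin=fur, habitat=forest, legs=4): habitat is forest — does not pass, so Group B.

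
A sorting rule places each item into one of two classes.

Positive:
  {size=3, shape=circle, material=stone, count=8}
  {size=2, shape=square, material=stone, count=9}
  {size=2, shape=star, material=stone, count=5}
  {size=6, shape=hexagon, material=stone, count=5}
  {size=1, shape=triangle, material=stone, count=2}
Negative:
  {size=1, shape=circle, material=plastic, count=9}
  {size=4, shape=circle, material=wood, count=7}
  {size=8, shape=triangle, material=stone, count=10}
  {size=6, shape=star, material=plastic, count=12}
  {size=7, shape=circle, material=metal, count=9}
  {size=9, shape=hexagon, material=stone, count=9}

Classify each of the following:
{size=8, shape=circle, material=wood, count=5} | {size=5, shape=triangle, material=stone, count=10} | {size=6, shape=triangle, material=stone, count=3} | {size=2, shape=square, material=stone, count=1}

Negative, Positive, Positive, Positive

The pattern is that an item is 'Positive' exactly when: material is stone AND size ≤ 6.
{size=8, shape=circle, material=wood, count=5}: Negative (material is wood, size = 8). {size=5, shape=triangle, material=stone, count=10}: Positive (material is stone, size = 5). {size=6, shape=triangle, material=stone, count=3}: Positive (material is stone, size = 6). {size=2, shape=square, material=stone, count=1}: Positive (material is stone, size = 2).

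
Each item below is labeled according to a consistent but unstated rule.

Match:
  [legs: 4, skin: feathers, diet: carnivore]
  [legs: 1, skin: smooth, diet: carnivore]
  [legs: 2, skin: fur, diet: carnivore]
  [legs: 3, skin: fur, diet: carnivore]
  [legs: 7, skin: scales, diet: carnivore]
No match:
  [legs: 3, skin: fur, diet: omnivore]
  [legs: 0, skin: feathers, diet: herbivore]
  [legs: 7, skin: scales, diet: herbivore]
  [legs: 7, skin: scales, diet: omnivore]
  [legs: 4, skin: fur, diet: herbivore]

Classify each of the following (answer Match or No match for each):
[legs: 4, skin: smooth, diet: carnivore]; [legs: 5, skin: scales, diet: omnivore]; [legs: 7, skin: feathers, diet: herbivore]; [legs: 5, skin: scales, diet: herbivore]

Match, No match, No match, No match

The rule appears to be: diet is carnivore.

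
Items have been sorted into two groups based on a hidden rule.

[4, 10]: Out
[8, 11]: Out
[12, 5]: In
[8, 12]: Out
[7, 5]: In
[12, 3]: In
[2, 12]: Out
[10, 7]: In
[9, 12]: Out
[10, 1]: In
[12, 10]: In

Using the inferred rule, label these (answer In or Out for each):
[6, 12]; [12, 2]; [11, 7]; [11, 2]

Out, In, In, In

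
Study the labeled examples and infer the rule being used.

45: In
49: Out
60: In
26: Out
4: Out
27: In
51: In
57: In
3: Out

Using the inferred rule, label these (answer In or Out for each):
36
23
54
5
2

Rule: multiple of 3 AND at least 4. This holds for each 'In' example and fails for each 'Out' one.
36 → 36 = 3·12, 36 ≥ 4 → In.
23 → 23 = 3·7 + 2, 23 ≥ 4 → Out.
54 → 54 = 3·18, 54 ≥ 4 → In.
5 → 5 = 3·1 + 2, 5 ≥ 4 → Out.
2 → 2 = 3·0 + 2, 2 < 4 → Out.

In, Out, In, Out, Out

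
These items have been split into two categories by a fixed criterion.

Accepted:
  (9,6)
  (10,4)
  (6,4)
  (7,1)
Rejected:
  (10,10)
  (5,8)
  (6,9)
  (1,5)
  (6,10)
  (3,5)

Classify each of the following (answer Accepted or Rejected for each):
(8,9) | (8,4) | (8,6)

The common property of the 'Accepted' items is: first > second. No 'Rejected' item has it.
(8,9) — 8 < 9, hence Rejected.
(8,4) — 8 > 4, hence Accepted.
(8,6) — 8 > 6, hence Accepted.

Rejected, Accepted, Accepted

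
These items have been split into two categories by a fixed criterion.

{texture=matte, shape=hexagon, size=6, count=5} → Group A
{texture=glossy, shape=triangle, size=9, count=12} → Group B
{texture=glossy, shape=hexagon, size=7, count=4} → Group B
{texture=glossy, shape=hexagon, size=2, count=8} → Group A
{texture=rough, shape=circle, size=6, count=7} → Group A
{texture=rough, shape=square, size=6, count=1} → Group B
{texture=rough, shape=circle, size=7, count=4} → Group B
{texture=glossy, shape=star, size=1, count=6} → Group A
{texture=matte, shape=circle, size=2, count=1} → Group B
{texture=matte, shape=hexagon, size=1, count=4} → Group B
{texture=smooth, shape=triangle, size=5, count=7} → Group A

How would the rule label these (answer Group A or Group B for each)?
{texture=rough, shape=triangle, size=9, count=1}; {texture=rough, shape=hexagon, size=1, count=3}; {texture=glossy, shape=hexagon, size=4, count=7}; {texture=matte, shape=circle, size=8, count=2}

Group B, Group B, Group A, Group B

Rule: count ≥ 5 AND size ≤ 6. This holds for each 'Group A' example and fails for each 'Group B' one.
{texture=rough, shape=triangle, size=9, count=1}: Group B (count = 1, size = 9).
{texture=rough, shape=hexagon, size=1, count=3}: Group B (count = 3, size = 1).
{texture=glossy, shape=hexagon, size=4, count=7}: Group A (count = 7, size = 4).
{texture=matte, shape=circle, size=8, count=2}: Group B (count = 2, size = 8).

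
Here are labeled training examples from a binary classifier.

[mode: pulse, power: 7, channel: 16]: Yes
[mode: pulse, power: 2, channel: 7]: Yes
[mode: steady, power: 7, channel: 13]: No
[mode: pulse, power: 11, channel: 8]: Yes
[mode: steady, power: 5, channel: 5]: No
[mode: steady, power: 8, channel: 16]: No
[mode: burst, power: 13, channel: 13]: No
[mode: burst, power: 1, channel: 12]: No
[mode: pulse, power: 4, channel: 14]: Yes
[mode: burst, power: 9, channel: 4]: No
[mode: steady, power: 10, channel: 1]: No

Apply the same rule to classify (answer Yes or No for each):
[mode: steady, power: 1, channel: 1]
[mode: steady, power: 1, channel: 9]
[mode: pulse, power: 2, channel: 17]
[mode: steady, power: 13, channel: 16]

No, No, Yes, No

One predicate separates the groups cleanly: mode is pulse.
[mode: steady, power: 1, channel: 1]: mode is steady — does not pass, so No. [mode: steady, power: 1, channel: 9]: mode is steady — does not pass, so No. [mode: pulse, power: 2, channel: 17]: mode is pulse — meets the rule, so Yes. [mode: steady, power: 13, channel: 16]: mode is steady — does not pass, so No.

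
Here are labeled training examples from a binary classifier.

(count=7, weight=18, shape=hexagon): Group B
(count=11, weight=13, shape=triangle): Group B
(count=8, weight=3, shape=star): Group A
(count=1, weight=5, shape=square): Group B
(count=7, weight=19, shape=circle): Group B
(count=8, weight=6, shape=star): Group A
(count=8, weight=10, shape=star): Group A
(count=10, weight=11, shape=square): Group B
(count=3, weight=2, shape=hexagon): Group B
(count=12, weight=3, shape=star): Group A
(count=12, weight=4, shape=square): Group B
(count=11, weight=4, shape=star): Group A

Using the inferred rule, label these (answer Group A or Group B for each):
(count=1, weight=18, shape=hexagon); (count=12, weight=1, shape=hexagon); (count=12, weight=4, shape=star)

The common property of the 'Group A' items is: shape is star. No 'Group B' item has it.
Group B: (count=1, weight=18, shape=hexagon), since shape is hexagon.
Group B: (count=12, weight=1, shape=hexagon), since shape is hexagon.
Group A: (count=12, weight=4, shape=star), since shape is star.

Group B, Group B, Group A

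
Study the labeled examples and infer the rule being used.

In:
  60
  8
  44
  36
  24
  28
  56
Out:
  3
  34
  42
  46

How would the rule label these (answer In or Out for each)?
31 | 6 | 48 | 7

The simplest hypothesis consistent with all the labels is: multiple of 4.
31: 31 = 4·7 + 3, lacks this property → Out.
6: 6 = 4·1 + 2, lacks this property → Out.
48: 48 = 4·12, satisfies this → In.
7: 7 = 4·1 + 3, lacks this property → Out.

Out, Out, In, Out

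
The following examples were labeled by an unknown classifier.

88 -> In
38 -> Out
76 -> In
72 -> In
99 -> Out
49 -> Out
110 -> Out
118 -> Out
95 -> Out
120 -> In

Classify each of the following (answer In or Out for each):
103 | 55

A rule that fits every label: multiple of 4 — true of each 'In' example, false of each 'Out' one.
103: 103 = 4·25 + 3, doesn't qualify → Out.
55: 55 = 4·13 + 3, doesn't qualify → Out.

Out, Out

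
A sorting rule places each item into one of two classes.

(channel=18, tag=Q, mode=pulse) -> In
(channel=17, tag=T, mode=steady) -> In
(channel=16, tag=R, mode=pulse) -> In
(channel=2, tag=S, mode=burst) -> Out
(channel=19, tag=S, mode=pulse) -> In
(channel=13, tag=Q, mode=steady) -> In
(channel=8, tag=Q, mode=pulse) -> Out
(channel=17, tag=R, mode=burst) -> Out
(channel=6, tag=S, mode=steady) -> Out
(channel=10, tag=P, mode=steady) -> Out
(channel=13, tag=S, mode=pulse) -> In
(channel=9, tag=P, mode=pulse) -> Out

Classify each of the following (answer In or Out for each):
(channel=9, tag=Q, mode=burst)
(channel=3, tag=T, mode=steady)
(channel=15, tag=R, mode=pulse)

All 'In' examples share one property — mode is not burst AND channel ≥ 13 — and every 'Out' example lacks it.
(channel=9, tag=Q, mode=burst): Out (mode is burst, channel = 9).
(channel=3, tag=T, mode=steady): Out (mode is steady, channel = 3).
(channel=15, tag=R, mode=pulse): In (mode is pulse, channel = 15).

Out, Out, In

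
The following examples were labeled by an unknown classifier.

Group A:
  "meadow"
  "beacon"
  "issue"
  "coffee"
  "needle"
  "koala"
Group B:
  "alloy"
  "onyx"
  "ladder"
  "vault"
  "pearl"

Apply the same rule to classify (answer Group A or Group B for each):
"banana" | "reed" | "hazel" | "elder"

The distinguishing property — has ≥ 3 vowels — holds for all the 'Group A' cases and none of the 'Group B' cases.

Group A, Group B, Group B, Group B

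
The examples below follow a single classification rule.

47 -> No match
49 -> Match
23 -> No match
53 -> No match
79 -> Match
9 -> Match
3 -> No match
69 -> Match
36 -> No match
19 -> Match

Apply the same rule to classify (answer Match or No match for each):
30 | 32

No match, No match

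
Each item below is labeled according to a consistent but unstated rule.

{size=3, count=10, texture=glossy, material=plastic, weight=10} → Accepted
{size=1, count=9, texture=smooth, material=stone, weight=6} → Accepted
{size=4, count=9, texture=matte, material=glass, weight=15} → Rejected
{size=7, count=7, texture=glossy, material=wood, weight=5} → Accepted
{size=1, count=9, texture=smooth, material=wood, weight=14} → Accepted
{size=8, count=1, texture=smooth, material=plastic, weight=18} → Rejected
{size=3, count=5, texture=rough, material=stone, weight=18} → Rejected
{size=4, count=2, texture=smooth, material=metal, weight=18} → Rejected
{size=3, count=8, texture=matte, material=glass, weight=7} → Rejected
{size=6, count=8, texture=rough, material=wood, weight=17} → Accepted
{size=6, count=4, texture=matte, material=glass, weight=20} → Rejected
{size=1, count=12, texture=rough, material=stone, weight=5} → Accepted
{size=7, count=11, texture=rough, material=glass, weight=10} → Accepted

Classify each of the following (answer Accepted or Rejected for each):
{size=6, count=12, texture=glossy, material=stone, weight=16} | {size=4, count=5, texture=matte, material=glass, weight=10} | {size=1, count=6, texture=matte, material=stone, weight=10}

The simplest hypothesis consistent with all the labels is: texture is not matte AND count ≥ 7.
{size=6, count=12, texture=glossy, material=stone, weight=16} → texture is glossy, count = 12 → Accepted. {size=4, count=5, texture=matte, material=glass, weight=10} → texture is matte, count = 5 → Rejected. {size=1, count=6, texture=matte, material=stone, weight=10} → texture is matte, count = 6 → Rejected.

Accepted, Rejected, Rejected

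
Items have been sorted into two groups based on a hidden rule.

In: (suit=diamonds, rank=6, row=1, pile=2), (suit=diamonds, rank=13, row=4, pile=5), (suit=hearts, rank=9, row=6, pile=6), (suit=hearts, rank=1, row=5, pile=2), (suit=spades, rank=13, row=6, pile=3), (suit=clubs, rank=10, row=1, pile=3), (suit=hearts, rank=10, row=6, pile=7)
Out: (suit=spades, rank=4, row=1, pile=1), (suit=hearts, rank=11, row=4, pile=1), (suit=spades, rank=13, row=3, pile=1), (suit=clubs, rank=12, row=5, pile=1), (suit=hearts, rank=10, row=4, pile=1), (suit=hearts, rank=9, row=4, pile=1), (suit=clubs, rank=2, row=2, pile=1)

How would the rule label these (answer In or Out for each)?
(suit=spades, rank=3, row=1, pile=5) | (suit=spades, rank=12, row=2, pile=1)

In, Out

The common property of the 'In' items is: pile ≥ 2. No 'Out' item has it.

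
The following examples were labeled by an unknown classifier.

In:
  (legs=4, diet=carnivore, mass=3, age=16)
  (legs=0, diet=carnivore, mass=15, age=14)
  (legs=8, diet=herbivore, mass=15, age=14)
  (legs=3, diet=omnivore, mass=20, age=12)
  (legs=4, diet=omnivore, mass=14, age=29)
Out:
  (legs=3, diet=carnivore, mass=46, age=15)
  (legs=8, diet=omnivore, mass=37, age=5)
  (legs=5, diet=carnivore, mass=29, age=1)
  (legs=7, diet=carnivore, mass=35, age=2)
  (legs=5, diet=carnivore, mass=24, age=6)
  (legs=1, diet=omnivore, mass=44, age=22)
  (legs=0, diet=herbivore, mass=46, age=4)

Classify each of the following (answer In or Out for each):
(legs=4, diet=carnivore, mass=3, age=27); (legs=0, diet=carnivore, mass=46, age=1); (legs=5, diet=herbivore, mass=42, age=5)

In, Out, Out

The pattern is that an item is 'In' exactly when: mass ≤ 20.
(legs=4, diet=carnivore, mass=3, age=27): mass = 3 — satisfies this, so In. (legs=0, diet=carnivore, mass=46, age=1): mass = 46 — does not pass, so Out. (legs=5, diet=herbivore, mass=42, age=5): mass = 42 — does not pass, so Out.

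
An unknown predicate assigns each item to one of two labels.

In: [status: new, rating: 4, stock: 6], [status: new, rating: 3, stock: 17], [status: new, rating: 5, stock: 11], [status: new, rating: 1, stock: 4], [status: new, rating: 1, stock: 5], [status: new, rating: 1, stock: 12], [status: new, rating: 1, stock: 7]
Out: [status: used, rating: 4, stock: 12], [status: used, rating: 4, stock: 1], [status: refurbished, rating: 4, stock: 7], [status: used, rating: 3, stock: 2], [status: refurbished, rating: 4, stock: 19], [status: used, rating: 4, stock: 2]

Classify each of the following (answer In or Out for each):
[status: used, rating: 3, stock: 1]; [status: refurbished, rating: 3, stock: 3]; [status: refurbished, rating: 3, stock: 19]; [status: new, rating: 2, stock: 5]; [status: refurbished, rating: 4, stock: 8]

Out, Out, Out, In, Out

Comparing the two groups points to one rule — status is new.
[status: used, rating: 3, stock: 1]: status is used — doesn't match, so Out. [status: refurbished, rating: 3, stock: 3]: status is refurbished — doesn't match, so Out. [status: refurbished, rating: 3, stock: 19]: status is refurbished — doesn't match, so Out. [status: new, rating: 2, stock: 5]: status is new — passes, so In. [status: refurbished, rating: 4, stock: 8]: status is refurbished — doesn't match, so Out.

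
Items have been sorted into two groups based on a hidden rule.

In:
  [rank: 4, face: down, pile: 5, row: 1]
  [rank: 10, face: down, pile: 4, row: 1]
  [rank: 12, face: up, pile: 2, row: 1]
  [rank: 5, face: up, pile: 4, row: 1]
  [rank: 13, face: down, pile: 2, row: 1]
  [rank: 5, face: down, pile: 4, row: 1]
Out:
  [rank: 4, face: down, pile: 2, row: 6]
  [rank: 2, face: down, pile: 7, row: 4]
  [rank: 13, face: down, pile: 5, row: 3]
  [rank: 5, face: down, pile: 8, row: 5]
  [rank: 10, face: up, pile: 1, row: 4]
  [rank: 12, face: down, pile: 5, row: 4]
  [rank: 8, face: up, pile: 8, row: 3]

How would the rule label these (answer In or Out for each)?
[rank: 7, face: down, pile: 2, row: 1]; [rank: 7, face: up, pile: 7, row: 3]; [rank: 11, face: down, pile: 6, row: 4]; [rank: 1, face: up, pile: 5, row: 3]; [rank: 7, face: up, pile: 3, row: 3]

In, Out, Out, Out, Out

Rule: row = 1. This holds for each 'In' example and fails for each 'Out' one.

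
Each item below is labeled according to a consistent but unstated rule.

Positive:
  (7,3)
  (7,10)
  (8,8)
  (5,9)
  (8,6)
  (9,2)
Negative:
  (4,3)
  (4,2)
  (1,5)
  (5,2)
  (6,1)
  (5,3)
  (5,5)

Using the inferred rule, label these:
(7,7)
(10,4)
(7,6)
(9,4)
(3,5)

The pattern is that an item is 'Positive' exactly when: max ≥ 7.

Positive, Positive, Positive, Positive, Negative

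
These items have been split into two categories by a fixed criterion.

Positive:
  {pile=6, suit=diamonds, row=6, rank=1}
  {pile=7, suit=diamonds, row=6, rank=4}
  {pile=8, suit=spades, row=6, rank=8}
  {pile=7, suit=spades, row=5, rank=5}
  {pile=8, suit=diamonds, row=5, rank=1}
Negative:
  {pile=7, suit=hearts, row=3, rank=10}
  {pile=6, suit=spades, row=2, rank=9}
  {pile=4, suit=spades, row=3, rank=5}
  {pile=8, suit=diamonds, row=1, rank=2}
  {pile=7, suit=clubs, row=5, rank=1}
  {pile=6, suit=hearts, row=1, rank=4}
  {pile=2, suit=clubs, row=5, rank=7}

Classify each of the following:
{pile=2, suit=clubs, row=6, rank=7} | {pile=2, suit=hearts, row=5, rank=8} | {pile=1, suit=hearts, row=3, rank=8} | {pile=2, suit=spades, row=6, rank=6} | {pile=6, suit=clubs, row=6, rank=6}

Rule: suit is not clubs AND row ≥ 5. This holds for each 'Positive' example and fails for each 'Negative' one.
{pile=2, suit=clubs, row=6, rank=7}: suit is clubs, row = 6 — does not pass, so Negative. {pile=2, suit=hearts, row=5, rank=8}: suit is hearts, row = 5 — checks out, so Positive. {pile=1, suit=hearts, row=3, rank=8}: suit is hearts, row = 3 — does not pass, so Negative. {pile=2, suit=spades, row=6, rank=6}: suit is spades, row = 6 — checks out, so Positive. {pile=6, suit=clubs, row=6, rank=6}: suit is clubs, row = 6 — does not pass, so Negative.

Negative, Positive, Negative, Positive, Negative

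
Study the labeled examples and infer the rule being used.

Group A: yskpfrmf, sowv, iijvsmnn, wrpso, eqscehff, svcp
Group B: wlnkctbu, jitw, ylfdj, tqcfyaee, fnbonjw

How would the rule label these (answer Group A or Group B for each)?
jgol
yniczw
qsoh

Group B, Group B, Group A

Every 'Group A' example satisfies: contains 's'. None of the 'Group B' examples do.
jgol: no 's' — fails this test, so Group B. yniczw: no 's' — fails this test, so Group B. qsoh: has 's' — qualifies, so Group A.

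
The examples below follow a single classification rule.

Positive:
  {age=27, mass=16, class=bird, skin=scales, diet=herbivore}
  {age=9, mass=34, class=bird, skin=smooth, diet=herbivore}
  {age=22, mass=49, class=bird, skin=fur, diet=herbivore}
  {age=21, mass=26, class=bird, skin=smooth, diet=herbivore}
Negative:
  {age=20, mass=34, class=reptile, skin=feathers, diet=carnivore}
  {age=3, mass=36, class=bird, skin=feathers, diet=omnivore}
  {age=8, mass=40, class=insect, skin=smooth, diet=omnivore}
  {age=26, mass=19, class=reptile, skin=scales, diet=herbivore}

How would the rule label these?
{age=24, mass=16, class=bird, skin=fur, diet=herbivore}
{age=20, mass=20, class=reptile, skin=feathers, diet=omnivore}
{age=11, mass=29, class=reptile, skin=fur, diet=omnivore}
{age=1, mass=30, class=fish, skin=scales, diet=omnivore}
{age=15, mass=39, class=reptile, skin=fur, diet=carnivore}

The simplest hypothesis consistent with all the labels is: diet is herbivore AND class is bird.
{age=24, mass=16, class=bird, skin=fur, diet=herbivore}: Positive (diet is herbivore, class is bird). {age=20, mass=20, class=reptile, skin=feathers, diet=omnivore}: Negative (diet is omnivore, class is reptile). {age=11, mass=29, class=reptile, skin=fur, diet=omnivore}: Negative (diet is omnivore, class is reptile). {age=1, mass=30, class=fish, skin=scales, diet=omnivore}: Negative (diet is omnivore, class is fish). {age=15, mass=39, class=reptile, skin=fur, diet=carnivore}: Negative (diet is carnivore, class is reptile).

Positive, Negative, Negative, Negative, Negative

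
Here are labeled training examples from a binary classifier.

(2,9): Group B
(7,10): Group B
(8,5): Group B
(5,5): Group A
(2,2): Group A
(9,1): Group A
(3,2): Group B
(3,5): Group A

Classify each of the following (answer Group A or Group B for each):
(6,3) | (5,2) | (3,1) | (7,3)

Group B, Group B, Group A, Group A

Comparing the two groups points to one rule — sum is even.
(6,3) → 6+3 = 9 → Group B.
(5,2) → 5+2 = 7 → Group B.
(3,1) → 3+1 = 4 → Group A.
(7,3) → 7+3 = 10 → Group A.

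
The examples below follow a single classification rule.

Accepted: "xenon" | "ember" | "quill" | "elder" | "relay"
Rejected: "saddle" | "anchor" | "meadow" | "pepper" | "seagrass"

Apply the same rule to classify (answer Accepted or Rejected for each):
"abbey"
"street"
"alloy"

Accepted, Rejected, Accepted

The classifier is using: odd length.
"abbey": Accepted (length 5). "street": Rejected (length 6). "alloy": Accepted (length 5).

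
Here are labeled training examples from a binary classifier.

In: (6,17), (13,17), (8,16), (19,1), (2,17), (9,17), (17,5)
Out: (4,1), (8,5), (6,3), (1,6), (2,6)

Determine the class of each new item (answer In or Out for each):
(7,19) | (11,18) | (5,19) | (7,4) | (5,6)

In, In, In, Out, Out

Rule: sum ≥ 19. This holds for each 'In' example and fails for each 'Out' one.
In: (7,19), since 7+19 = 26. In: (11,18), since 11+18 = 29. In: (5,19), since 5+19 = 24. Out: (7,4), since 7+4 = 11. Out: (5,6), since 5+6 = 11.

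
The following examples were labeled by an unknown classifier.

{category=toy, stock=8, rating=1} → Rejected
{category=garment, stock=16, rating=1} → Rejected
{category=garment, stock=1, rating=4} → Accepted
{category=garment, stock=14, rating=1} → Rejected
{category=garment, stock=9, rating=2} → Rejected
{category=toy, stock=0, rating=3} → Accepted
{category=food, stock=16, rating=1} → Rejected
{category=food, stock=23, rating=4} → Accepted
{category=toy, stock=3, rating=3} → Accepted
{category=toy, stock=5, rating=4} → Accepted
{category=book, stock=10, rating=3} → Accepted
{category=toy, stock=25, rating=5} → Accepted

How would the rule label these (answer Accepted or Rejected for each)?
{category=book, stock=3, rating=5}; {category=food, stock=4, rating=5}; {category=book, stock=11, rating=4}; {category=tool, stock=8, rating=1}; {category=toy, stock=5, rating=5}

The classifier is using: rating ≥ 3.
{category=book, stock=3, rating=5}: Accepted (rating = 5).
{category=food, stock=4, rating=5}: Accepted (rating = 5).
{category=book, stock=11, rating=4}: Accepted (rating = 4).
{category=tool, stock=8, rating=1}: Rejected (rating = 1).
{category=toy, stock=5, rating=5}: Accepted (rating = 5).

Accepted, Accepted, Accepted, Rejected, Accepted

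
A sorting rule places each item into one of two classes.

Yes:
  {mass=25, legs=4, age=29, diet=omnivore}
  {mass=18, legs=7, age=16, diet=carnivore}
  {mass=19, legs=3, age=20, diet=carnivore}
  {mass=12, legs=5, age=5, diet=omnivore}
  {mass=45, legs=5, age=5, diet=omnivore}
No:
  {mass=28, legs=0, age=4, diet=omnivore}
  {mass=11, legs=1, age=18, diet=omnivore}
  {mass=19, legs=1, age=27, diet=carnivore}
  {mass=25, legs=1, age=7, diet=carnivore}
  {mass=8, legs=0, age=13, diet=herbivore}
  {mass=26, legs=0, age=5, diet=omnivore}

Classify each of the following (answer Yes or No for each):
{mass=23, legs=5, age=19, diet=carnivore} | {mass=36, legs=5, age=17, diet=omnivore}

Yes, Yes

The simplest hypothesis consistent with all the labels is: legs ≥ 3.
{mass=23, legs=5, age=19, diet=carnivore}: Yes (legs = 5). {mass=36, legs=5, age=17, diet=omnivore}: Yes (legs = 5).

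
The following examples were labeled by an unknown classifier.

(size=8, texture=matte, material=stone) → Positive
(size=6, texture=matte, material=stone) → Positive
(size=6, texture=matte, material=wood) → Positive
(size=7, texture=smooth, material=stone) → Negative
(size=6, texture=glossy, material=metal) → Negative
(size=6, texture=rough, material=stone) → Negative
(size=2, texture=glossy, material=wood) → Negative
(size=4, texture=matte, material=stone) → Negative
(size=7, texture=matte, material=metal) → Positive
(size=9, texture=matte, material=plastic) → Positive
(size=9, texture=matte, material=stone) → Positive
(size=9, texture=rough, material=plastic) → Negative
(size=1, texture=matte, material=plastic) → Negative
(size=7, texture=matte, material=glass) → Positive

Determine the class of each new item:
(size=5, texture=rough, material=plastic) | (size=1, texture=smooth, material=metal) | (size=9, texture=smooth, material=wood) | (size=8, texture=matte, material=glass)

The common property of the 'Positive' items is: texture is matte AND size ≥ 6. No 'Negative' item has it.
(size=5, texture=rough, material=plastic): texture is rough, size = 5, doesn't qualify → Negative.
(size=1, texture=smooth, material=metal): texture is smooth, size = 1, doesn't qualify → Negative.
(size=9, texture=smooth, material=wood): texture is smooth, size = 9, doesn't qualify → Negative.
(size=8, texture=matte, material=glass): texture is matte, size = 8, matches → Positive.

Negative, Negative, Negative, Positive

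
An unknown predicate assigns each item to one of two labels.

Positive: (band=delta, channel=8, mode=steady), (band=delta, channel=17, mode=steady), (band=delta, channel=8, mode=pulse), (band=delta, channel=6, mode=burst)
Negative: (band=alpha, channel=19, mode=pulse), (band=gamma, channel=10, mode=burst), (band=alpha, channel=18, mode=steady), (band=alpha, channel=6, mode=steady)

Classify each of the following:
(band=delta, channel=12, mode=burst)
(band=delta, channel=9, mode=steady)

Positive, Positive

The rule appears to be: band is delta.
(band=delta, channel=12, mode=burst): band is delta, passes → Positive.
(band=delta, channel=9, mode=steady): band is delta, passes → Positive.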